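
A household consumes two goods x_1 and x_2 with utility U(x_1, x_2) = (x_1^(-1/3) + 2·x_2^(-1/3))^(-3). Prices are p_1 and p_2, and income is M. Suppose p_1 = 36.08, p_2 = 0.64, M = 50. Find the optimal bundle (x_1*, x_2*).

x_1* = 0.8587, x_2* = 29.7133

From the CES first-order condition, (1/2)·(x_2/x_1)^(4/3) = p_1/p_2.
Solve for the ratio: x_2/x_1 = [2·p_1/p_2]^(0.75).
With the ratio pinned down, the budget gives x_1* = M/(p_1 + p_2·(x_2/x_1)) and x_2* = (x_2/x_1)·x_1*.
Numerically x_2/x_1 = 34.600901, so x_1* = 50/(36.08 + 0.64·34.600901) = 0.8587 and x_2* = 34.600901·0.8587 = 29.7133.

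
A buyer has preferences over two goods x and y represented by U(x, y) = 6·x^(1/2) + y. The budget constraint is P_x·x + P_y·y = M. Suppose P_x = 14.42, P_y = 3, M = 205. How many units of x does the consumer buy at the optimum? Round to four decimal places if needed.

MU_x = 3/√x, MU_y = 1. Tangency: 3/√x = P_x/P_y.
Solve: √x = 3·P_y/P_x, so x*(P_x,P_y) = (3·P_y/P_x)², and y* = (M − P_x·x*)/P_y.
Plugging in: x* = (3·3/14.42)² = 0.3895.

x* = 0.3895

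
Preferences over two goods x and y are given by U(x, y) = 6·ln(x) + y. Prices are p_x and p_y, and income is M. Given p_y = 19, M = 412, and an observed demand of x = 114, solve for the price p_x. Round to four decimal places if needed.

p_x = 1

MU_x = 6/x, MU_y = 1. Tangency: 6/x = p_x/p_y.
So x*(p_x,p_y) = 6·p_y/p_x, independent of income; and y* = (M − 6·p_y)/p_y.
Set x* = 114 in the demand function and solve for p_x: p_x = 1.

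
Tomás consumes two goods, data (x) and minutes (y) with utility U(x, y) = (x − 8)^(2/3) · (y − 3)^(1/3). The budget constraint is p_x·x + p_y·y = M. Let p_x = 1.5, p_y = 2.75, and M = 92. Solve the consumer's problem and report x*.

MRS = 2·(y−3)/(x−8). Tangency with p_x/p_y gives y−3 = (1/2)·(p_x/p_y)·(x−8).
After buying the subsistence bundle (8, 3), a share 2/3 of the remaining income goes to x: x* = 8 + 2/3·(M − 8p_x − 3p_y)/p_x.
Discretionary income = 92 − 8·1.5 − 3·2.75 = 71.75; x* = 8 + 2/3·71.75/1.5 = 39.8889.

x* = 39.8889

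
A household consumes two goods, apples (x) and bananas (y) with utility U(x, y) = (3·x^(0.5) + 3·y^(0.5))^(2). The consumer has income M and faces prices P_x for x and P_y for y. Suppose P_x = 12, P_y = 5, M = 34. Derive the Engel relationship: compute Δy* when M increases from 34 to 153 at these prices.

Δy* = 16.8

MU_x ∝ 3·x^(-0.5), MU_y ∝ 3·y^(-0.5), so MRS = (y/x)^(0.5) = P_x/P_y.
Solve for the ratio: y/x = [P_x/P_y]^(2).
With the ratio pinned down, the budget gives x* = M/(P_x + P_y·(y/x)) and y* = (y/x)·x*.
Numerically y/x = 5.76, so x* = 34/(12 + 5·5.76) = 0.8333 and y* = 5.76·0.8333 = 4.8.
At M' = 153: y* = 21.6. Change: 21.6 − 4.8 = 16.8.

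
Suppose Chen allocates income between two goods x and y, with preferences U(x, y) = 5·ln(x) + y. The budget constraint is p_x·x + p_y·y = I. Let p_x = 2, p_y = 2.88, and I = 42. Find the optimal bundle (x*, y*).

MU_x = 5/x, MU_y = 1. Tangency: 5/x = p_x/p_y.
So x*(p_x,p_y) = 5·p_y/p_x, independent of income; and y* = (I − 5·p_y)/p_y.
At the given prices: x* = 5·2.88/2 = 7.2, and y* = 9.5833.

x* = 7.2, y* = 9.5833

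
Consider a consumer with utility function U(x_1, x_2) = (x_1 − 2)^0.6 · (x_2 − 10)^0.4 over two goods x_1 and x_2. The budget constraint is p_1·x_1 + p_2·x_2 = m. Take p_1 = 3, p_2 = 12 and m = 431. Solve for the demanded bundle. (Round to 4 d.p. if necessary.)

x_1* = 63, x_2* = 20.1667

This is Cobb-Douglas in (x_1−2, x_2−10): tangency gives 0.6·p_2·(x_2−10) = 0.4·p_1·(x_1−2).
After buying the subsistence bundle (2, 10), a share 0.6 of the remaining income goes to x_1: x_1* = 2 + 0.6·(m − 2p_1 − 10p_2)/p_1.
Discretionary income = 431 − 2·3 − 10·12 = 305; x_1* = 2 + 0.6·305/3 = 63; x_2* = 10 + 0.4·305/12 = 20.1667.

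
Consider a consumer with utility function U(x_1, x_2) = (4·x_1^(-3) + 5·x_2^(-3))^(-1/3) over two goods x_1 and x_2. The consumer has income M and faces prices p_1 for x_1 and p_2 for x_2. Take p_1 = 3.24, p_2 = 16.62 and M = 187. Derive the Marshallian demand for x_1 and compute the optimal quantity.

MRS = MU_x_1/MU_x_2 = (4/5)·(x_2/x_1)^(4). Set equal to p_1/p_2.
Hence x_2/x_1 = ((5/4)·p_1/p_2)^(1/(4)), i.e. raised to the 0.25 power.
With the ratio pinned down, the budget gives x_1* = M/(p_1 + p_2·(x_2/x_1)) and x_2* = (x_2/x_1)·x_1*.
Numerically x_2/x_1 = 0.702597, so x_1* = 187/(3.24 + 16.62·0.702597) = 12.5359.

x_1* = 12.5359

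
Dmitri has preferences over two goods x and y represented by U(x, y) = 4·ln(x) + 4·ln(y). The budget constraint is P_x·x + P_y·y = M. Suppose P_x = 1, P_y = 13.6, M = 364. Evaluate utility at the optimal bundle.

MU_x/MU_y = (4·y)/(4·x); tangency sets this equal to P_x/P_y.
So 4·P_y·y = 4·P_x·x; combined with the budget, a share 0.5 of income goes to x.
Demand: x*(P_x,P_y,M) = 0.5·M/P_x and y* = 0.5·M/P_y.
At P_x=1, P_y=13.6, M=364: x* = 0.5·364/1 = 182, y* = 13.3824.
Utility at the optimum: U(182, 13.3824) = 31.1918.

V = 31.1918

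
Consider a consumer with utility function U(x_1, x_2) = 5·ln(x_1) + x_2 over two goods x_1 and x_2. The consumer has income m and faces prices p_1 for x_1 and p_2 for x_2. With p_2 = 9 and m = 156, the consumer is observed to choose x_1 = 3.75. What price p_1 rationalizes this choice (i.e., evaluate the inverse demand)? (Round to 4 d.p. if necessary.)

p_1 = 12

MU_x_1 = 5/x_1, MU_x_2 = 1. Tangency: 5/x_1 = p_1/p_2.
So x_1*(p_1,p_2) = 5·p_2/p_1, independent of income; and x_2* = (m − 5·p_2)/p_2.
Set x_1* = 3.75 in the demand function and solve for p_1: p_1 = 12.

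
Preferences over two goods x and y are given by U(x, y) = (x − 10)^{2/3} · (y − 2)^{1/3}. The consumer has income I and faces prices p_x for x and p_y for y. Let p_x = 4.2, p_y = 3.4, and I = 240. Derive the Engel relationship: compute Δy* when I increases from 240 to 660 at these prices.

Let x' = x−10, y' = y−2. MRS = 2·y'/x' = p_x/p_y.
Substituting into the budget: x* = 10 + 2/3·(I − 10·p_x − 2·p_y)/p_x, and y* = 2 + 1/3·(…)/p_y.
Discretionary income = 240 − 10·4.2 − 2·3.4 = 191.2; y* = 2 + 1/3·191.2/3.4 = 20.7451.
At I' = 660: y* = 61.9216. Change: 61.9216 − 20.7451 = 41.1765.

Δy* = 41.1765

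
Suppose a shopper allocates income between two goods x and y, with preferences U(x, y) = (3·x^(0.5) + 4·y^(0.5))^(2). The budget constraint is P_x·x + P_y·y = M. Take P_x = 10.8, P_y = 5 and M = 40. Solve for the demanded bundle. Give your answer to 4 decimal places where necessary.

MRS = MU_x/MU_y = (3/4)·(y/x)^(0.5). Set equal to P_x/P_y.
Solve for the ratio: y/x = [(4/3)·P_x/P_y]^(2).
With the ratio pinned down, the budget gives x* = M/(P_x + P_y·(y/x)) and y* = (y/x)·x*.
Numerically y/x = 8.2944, so x* = 40/(10.8 + 5·8.2944) = 0.7652 and y* = 8.2944·0.7652 = 6.3471.

x* = 0.7652, y* = 6.3471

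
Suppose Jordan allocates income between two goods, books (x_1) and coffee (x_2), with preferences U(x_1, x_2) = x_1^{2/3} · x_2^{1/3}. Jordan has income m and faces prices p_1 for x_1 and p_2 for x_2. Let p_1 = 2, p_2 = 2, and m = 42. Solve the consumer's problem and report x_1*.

The MRS is 2·x_2/x_1. Set MRS = p_1/p_2.
So 2/3·p_2·x_2 = 1/3·p_1·x_1; combined with the budget, a share 2/3 of income goes to x_1.
Demand: x_1*(p_1,p_2,m) = 2/3·m/p_1 and x_2* = 1/3·m/p_2.
At p_1=2, p_2=2, m=42: x_1* = 2/3·42/2 = 14.

x_1* = 14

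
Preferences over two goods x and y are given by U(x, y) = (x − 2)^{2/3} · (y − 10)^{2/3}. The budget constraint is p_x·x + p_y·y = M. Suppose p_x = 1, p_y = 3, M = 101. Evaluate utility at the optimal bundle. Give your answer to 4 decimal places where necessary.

MRS = (y−10)/(x−2). Tangency with p_x/p_y gives y−10 = (p_x/p_y)·(x−2).
After buying the subsistence bundle (2, 10), a share 0.5 of the remaining income goes to x: x* = 2 + 0.5·(M − 2p_x − 10p_y)/p_x.
Discretionary income = 101 − 2·1 − 10·3 = 69; x* = 2 + 0.5·69/1 = 36.5; y* = 10 + 0.5·69/3 = 21.5.
Utility at the optimum: U(36.5, 21.5) = 53.9939.

V = 53.9939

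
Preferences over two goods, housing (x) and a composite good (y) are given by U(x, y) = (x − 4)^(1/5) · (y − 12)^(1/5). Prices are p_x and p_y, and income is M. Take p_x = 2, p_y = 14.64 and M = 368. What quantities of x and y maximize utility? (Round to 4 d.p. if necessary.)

x* = 50.08, y* = 18.2951

This is Cobb-Douglas in (x−4, y−12): tangency gives 0.2·p_y·(y−12) = 0.2·p_x·(x−4).
After buying the subsistence bundle (4, 12), a share 0.5 of the remaining income goes to x: x* = 4 + 0.5·(M − 4p_x − 12p_y)/p_x.
Discretionary income = 368 − 4·2 − 12·14.64 = 184.32; x* = 4 + 0.5·184.32/2 = 50.08; y* = 12 + 0.5·184.32/14.64 = 18.2951.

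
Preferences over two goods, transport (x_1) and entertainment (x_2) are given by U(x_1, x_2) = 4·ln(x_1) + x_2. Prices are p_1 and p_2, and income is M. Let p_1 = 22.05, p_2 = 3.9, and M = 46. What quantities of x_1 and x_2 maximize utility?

So x_1*(p_1,p_2) = 4·p_2/p_1, independent of income; and x_2* = (M − 4·p_2)/p_2.
At the given prices: x_1* = 4·3.9/22.05 = 0.7075, and x_2* = 7.7949.

x_1* = 0.7075, x_2* = 7.7949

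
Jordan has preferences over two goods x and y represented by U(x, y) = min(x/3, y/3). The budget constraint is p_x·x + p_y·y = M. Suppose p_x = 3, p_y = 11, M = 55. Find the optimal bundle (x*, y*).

x* = 3.9286, y* = 3.9286

Leontief preferences: the optimum is at the kink where x/3 = y/3, i.e. y = x.
Budget: p_x·x + p_y·x = M, so (3·p_x + 3·p_y)·x = 3·M.
Demand: x*(p_x,p_y,M) = 3·M/(3·p_x + 3·p_y), y* = 3·M/(3·p_x + 3·p_y).
Here 3·3 + 3·11 = 42, giving x* = 3.9286 and y* = 3.9286.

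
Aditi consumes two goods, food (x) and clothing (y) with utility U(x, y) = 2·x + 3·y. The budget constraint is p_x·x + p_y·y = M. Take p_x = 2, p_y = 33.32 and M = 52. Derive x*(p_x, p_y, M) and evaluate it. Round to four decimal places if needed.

x* = 26

Perfect substitutes: compare marginal utility per dollar. 2/p_x vs 3/p_y → 1 vs 0.09.
x gives more utility per dollar, so spend all income on x: x* = M/p_x, y* = 0.
Numerically: x* = 26, y* = 0.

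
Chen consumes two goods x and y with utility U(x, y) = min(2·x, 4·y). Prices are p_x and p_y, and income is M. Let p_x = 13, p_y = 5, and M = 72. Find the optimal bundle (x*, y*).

Leontief preferences: the optimum is at the kink where x/4 = y/2, i.e. y = (1/2)·x.
Budget: p_x·x + p_y·(1/2)·x = M, so (4·p_x + 2·p_y)·x = 4·M.
Demand: x*(p_x,p_y,M) = 4·M/(4·p_x + 2·p_y), y* = 2·M/(4·p_x + 2·p_y).
Here 4·13 + 2·5 = 62, giving x* = 4.6452 and y* = 2.3226.

x* = 4.6452, y* = 2.3226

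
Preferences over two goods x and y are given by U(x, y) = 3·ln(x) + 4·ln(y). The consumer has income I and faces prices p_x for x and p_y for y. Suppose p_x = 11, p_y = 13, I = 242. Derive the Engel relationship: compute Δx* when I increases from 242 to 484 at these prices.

MU_x/MU_y = (3·y)/(4·x); tangency sets this equal to p_x/p_y.
So 3·p_y·y = 4·p_x·x; combined with the budget, a share 3/7 of income goes to x.
Demand: x*(p_x,p_y,I) = 3/7·I/p_x and y* = 4/7·I/p_y.
At p_x=11, p_y=13, I=242: x* = 3/7·242/11 = 9.4286.
At I' = 484: x* = 18.8571. Change: 18.8571 − 9.4286 = 9.4286.

Δx* = 9.4286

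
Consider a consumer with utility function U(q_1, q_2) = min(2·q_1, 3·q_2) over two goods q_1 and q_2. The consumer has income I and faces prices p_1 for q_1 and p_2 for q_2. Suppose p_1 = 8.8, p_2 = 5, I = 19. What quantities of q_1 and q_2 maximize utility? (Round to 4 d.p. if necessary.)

q_1* = 1.5659, q_2* = 1.044

Leontief preferences: the optimum is at the kink where q_1/3 = q_2/2, i.e. q_2 = (2/3)·q_1.
Budget: p_1·q_1 + p_2·(2/3)·q_1 = I, so (3·p_1 + 2·p_2)·q_1 = 3·I.
Demand: q_1*(p_1,p_2,I) = 3·I/(3·p_1 + 2·p_2), q_2* = 2·I/(3·p_1 + 2·p_2).
Here 3·8.8 + 2·5 = 36.4, giving q_1* = 1.5659 and q_2* = 1.044.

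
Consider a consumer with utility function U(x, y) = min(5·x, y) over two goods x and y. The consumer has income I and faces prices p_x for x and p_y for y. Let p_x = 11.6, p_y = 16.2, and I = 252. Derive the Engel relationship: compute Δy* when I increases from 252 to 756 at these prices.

Leontief preferences: the optimum is at the kink where x/1 = y/5, i.e. y = 5·x.
Budget: p_x·x + p_y·5·x = I, so (p_x + 5·p_y)·x = I.
Demand: x*(p_x,p_y,I) = I/(p_x + 5·p_y), y* = 5·I/(p_x + 5·p_y).
Here 11.6 + 5·16.2 = 92.6, giving y* = 13.6069.
At I' = 756: y* = 40.8207. Change: 40.8207 − 13.6069 = 27.2138.

Δy* = 27.2138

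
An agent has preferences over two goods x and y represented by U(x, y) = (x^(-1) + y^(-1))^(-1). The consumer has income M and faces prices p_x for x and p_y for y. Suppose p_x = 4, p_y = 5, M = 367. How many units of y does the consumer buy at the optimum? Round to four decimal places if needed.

MU_x ∝ x^(-2), MU_y ∝ y^(-2), so MRS = (y/x)^(2) = p_x/p_y.
Solve for the ratio: y/x = [p_x/p_y]^(0.5).
With the ratio pinned down, the budget gives x* = M/(p_x + p_y·(y/x)) and y* = (y/x)·x*.
Numerically y/x = 0.894427, so x* = 367/(4 + 5·0.894427) = 43.3185 and y* = 0.894427·43.3185 = 38.7452.

y* = 38.7452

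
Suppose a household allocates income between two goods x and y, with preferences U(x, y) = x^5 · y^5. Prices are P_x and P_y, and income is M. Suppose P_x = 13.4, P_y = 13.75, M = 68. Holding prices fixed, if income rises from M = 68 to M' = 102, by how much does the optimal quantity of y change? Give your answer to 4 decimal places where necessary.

Demand: x*(P_x,P_y,M) = 0.5·M/P_x and y* = 0.5·M/P_y.
At P_x=13.4, P_y=13.75, M=68: y* = 0.5·68/13.75 = 2.4727.
At M' = 102: y* = 3.7091. Change: 3.7091 − 2.4727 = 1.2364.

Δy* = 1.2364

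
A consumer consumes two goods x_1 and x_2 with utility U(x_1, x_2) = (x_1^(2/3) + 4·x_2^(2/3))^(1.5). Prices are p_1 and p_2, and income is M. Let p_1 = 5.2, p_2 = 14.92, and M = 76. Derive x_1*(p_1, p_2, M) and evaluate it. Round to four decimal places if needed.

MU_x_1 ∝ x_1^(-1/3), MU_x_2 ∝ 4·x_2^(-1/3), so MRS = (1/4)·(x_2/x_1)^(1/3) = p_1/p_2.
Hence x_2/x_1 = (4·p_1/p_2)^(1/(1/3)), i.e. raised to the 3 power.
Substitute x_2 = (x_2/x_1)·x_1 into the budget: x_1* = M/(p_1 + p_2·(x_2/x_1)).
Numerically x_2/x_1 = 2.709465, so x_1* = 76/(5.2 + 14.92·2.709465) = 1.6657.

x_1* = 1.6657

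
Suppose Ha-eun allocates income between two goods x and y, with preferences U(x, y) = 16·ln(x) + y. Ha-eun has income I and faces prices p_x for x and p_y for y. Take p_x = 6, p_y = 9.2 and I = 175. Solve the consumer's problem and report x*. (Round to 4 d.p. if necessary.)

x* = 24.5333

Set MRS = p_x/p_y: (16/x)/1 = p_x/p_y.
So x*(p_x,p_y) = 16·p_y/p_x, independent of income; and y* = (I − 16·p_y)/p_y.
At the given prices: x* = 16·9.2/6 = 24.5333.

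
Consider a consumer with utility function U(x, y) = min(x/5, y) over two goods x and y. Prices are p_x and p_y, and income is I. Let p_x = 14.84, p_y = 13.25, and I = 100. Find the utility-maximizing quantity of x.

Leontief preferences: the optimum is at the kink where x/5 = y/1, i.e. y = (1/5)·x.
Budget: p_x·x + p_y·(1/5)·x = I, so (5·p_x + p_y)·x = 5·I.
Demand: x*(p_x,p_y,I) = 5·I/(5·p_x + p_y), y* = I/(5·p_x + p_y).
Here 5·14.84 + 13.25 = 87.45, giving x* = 5.7176.

x* = 5.7176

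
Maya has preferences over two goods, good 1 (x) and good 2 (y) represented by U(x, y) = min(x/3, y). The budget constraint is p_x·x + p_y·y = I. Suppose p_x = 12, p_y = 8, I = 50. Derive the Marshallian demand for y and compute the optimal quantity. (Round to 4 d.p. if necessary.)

y* = 1.1364

With perfect complements, no substitution: consume in ratio x:y = 3:1.
Budget: p_x·x + p_y·(1/3)·x = I, so (3·p_x + p_y)·x = 3·I.
Demand: x*(p_x,p_y,I) = 3·I/(3·p_x + p_y), y* = I/(3·p_x + p_y).
Here 3·12 + 8 = 44, giving y* = 1.1364.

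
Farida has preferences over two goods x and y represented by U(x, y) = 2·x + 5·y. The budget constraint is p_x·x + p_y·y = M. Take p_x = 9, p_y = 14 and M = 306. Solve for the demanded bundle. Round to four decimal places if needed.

x* = 0, y* = 21.8571

y gives more utility per dollar, so spend all income on y: y* = M/p_y, x* = 0.
Numerically: x* = 0, y* = 21.8571.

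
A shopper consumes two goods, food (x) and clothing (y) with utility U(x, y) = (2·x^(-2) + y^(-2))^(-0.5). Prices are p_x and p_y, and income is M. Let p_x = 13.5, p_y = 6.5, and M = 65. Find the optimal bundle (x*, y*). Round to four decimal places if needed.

x* = 3.2367, y* = 3.2777

With the ratio pinned down, the budget gives x* = M/(p_x + p_y·(y/x)) and y* = (y/x)·x*.
Numerically y/x = 1.01266, so x* = 65/(13.5 + 6.5·1.01266) = 3.2367 and y* = 1.01266·3.2367 = 3.2777.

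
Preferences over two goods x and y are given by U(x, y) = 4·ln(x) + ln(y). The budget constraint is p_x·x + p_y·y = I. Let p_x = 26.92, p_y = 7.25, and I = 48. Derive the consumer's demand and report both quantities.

x* = 1.4264, y* = 1.3241

Demand: x*(p_x,p_y,I) = 0.8·I/p_x and y* = 0.2·I/p_y.
At p_x=26.92, p_y=7.25, I=48: x* = 0.8·48/26.92 = 1.4264, y* = 1.3241.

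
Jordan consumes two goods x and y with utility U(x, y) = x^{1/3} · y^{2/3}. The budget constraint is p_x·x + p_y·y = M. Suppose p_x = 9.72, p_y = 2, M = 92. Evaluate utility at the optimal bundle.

V = 14.3696

The MRS is (1/2)·y/x. Set MRS = p_x/p_y.
Rearranging, p_y·y = 2·p_x·x. Substituting into the budget gives p_x·x·(1 + 2) = M.
Demand: x*(p_x,p_y,M) = 1/3·M/p_x and y* = 2/3·M/p_y.
At p_x=9.72, p_y=2, M=92: x* = 1/3·92/9.72 = 3.155, y* = 30.6667.
Utility at the optimum: U(3.155, 30.6667) = 14.3696.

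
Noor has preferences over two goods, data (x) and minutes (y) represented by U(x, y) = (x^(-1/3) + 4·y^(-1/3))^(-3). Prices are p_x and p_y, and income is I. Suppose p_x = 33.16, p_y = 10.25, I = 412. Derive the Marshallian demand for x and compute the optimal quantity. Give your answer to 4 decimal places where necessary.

MRS = MU_x/MU_y = (1/4)·(y/x)^(4/3). Set equal to p_x/p_y.
Hence y/x = (4·p_x/p_y)^(1/(4/3)), i.e. raised to the 0.75 power.
With the ratio pinned down, the budget gives x* = I/(p_x + p_y·(y/x)) and y* = (y/x)·x*.
Numerically y/x = 6.822805, so x* = 412/(33.16 + 10.25·6.822805) = 3.9964.

x* = 3.9964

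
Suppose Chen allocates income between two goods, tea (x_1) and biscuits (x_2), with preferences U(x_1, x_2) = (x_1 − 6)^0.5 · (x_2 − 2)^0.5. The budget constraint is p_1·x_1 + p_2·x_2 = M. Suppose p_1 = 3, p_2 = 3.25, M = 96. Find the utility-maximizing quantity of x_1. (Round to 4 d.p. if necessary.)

Let x_1' = x_1−6, x_2' = x_2−2. MRS = x_2'/x_1' = p_1/p_2.
After buying the subsistence bundle (6, 2), a share 0.5 of the remaining income goes to x_1: x_1* = 6 + 0.5·(M − 6p_1 − 2p_2)/p_1.
Discretionary income = 96 − 6·3 − 2·3.25 = 71.5; x_1* = 6 + 0.5·71.5/3 = 17.9167.

x_1* = 17.9167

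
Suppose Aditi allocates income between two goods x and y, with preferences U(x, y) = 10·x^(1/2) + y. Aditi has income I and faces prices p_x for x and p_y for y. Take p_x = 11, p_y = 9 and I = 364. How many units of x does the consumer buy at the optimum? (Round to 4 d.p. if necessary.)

Set MRS = p_x/p_y: 5·x^(−1/2) = p_x/p_y.
Solve: √x = 5·p_y/p_x, so x*(p_x,p_y) = (5·p_y/p_x)², and y* = (I − p_x·x*)/p_y.
Plugging in: x* = (5·9/11)² = 16.7355.

x* = 16.7355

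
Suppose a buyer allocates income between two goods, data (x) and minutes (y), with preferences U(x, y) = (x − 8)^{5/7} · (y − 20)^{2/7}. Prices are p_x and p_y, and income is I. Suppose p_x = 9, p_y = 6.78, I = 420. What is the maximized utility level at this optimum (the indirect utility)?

MRS = (5/2)·(y−20)/(x−8). Tangency with p_x/p_y gives y−20 = (2/5)·(p_x/p_y)·(x−8).
After buying the subsistence bundle (8, 20), a share 5/7 of the remaining income goes to x: x* = 8 + 5/7·(I − 8p_x − 20p_y)/p_x.
Discretionary income = 420 − 8·9 − 20·6.78 = 212.4; x* = 8 + 5/7·212.4/9 = 24.8571; y* = 20 + 2/7·212.4/6.78 = 28.9507.
Utility at the optimum: U(24.8571, 28.9507) = 14.068.

V = 14.068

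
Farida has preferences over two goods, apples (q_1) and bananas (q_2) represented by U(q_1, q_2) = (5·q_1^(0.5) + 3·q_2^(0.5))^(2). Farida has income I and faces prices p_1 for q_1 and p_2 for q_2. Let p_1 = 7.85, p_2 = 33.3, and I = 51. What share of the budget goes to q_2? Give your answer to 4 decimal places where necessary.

share on q_2 = 0.0782

From the CES first-order condition, (5/3)·(q_2/q_1)^(0.5) = p_1/p_2.
Solve for the ratio: q_2/q_1 = [(3/5)·p_1/p_2]^(2).
With the ratio pinned down, the budget gives q_1* = I/(p_1 + p_2·(q_2/q_1)) and q_2* = (q_2/q_1)·q_1*.
Numerically q_2/q_1 = 0.020006, so q_1* = 51/(7.85 + 33.3·0.020006) = 5.9886 and q_2* = 0.020006·5.9886 = 0.1198.
Expenditure on q_2: 33.3·0.1198 = 3.9895; share = 0.0782.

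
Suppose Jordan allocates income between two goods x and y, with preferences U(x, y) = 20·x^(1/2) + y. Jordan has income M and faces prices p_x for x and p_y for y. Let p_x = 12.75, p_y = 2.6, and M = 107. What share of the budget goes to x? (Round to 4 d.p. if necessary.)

share on x = 0.4955

MU_x = 10/√x, MU_y = 1. Tangency: 10/√x = p_x/p_y.
Thus x* = (10·p_y/p_x)² — independent of M — with the rest of income spent on y.
Plugging in: x* = (10·2.6/12.75)² = 4.1584, y* = 20.7617.
Expenditure on x: 12.75·4.1584 = 53.0196; share = 0.4955.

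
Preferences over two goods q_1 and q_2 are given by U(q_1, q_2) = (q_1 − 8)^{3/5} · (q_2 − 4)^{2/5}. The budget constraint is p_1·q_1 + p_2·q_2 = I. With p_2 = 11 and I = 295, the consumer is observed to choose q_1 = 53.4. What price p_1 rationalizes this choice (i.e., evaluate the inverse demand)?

p_1 = 3

This is Cobb-Douglas in (q_1−8, q_2−4): tangency gives 0.6·p_2·(q_2−4) = 0.4·p_1·(q_1−8).
Substituting into the budget: q_1* = 8 + 0.6·(I − 8·p_1 − 4·p_2)/p_1, and q_2* = 4 + 0.4·(…)/p_2.
Set q_1* = 53.4 in the demand function and solve for p_1: p_1 = 3.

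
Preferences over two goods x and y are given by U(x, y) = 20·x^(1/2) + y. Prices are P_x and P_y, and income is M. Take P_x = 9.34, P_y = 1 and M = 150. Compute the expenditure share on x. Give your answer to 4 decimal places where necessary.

Utility is quasi-linear in y; the FOC for x is 10/√x = P_x/P_y.
Thus x* = (10·P_y/P_x)² — independent of M — with the rest of income spent on y.
Plugging in: x* = (10·1/9.34)² = 1.1463, y* = 139.2934.
Expenditure on x: 9.34·1.1463 = 10.7066; share = 0.0714.

share on x = 0.0714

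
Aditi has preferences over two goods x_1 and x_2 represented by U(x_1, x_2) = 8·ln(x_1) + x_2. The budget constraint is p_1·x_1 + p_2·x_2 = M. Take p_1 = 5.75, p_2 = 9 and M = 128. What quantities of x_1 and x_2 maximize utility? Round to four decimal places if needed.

Set MRS = p_1/p_2: (8/x_1)/1 = p_1/p_2.
So x_1*(p_1,p_2) = 8·p_2/p_1, independent of income; and x_2* = (M − 8·p_2)/p_2.
At the given prices: x_1* = 8·9/5.75 = 12.5217, and x_2* = 6.2222.

x_1* = 12.5217, x_2* = 6.2222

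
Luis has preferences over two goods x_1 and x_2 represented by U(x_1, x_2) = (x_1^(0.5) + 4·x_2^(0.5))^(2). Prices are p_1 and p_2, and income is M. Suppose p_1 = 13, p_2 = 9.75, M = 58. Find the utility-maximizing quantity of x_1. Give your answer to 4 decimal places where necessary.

From the CES first-order condition, (1/4)·(x_2/x_1)^(0.5) = p_1/p_2.
Hence x_2/x_1 = (4·p_1/p_2)^(1/(0.5)), i.e. raised to the 2 power.
With the ratio pinned down, the budget gives x_1* = M/(p_1 + p_2·(x_2/x_1)) and x_2* = (x_2/x_1)·x_1*.
Numerically x_2/x_1 = 28.444444, so x_1* = 58/(13 + 9.75·28.444444) = 0.1998.

x_1* = 0.1998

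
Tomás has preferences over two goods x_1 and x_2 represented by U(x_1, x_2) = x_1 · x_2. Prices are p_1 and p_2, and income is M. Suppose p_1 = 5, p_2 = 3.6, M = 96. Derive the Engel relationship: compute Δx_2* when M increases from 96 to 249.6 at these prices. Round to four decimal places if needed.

Δx_2* = 21.3333

At p_1=5, p_2=3.6, M=96: x_2* = 0.5·96/3.6 = 13.3333.
At M' = 249.6: x_2* = 34.6667. Change: 34.6667 − 13.3333 = 21.3333.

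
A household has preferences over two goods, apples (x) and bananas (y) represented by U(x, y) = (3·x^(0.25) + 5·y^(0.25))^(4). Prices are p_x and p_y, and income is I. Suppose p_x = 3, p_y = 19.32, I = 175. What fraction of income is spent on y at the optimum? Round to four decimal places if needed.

Substitute y = (y/x)·x into the budget: x* = I/(p_x + p_y·(y/x)).
Numerically y/x = 0.164924, so x* = 175/(3 + 19.32·0.164924) = 28.2882 and y* = 0.164924·28.2882 = 4.6654.
Expenditure on y: 19.32·4.6654 = 90.1355; share = 0.5151.

share on y = 0.5151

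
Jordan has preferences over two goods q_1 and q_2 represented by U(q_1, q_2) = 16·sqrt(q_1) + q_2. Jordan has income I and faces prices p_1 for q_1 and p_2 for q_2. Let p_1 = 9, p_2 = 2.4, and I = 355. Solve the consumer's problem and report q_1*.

q_1* = 4.5511

Set MRS = p_1/p_2: 8·q_1^(−1/2) = p_1/p_2.
Thus q_1* = (8·p_2/p_1)² — independent of I — with the rest of income spent on q_2.
Plugging in: q_1* = (8·2.4/9)² = 4.5511.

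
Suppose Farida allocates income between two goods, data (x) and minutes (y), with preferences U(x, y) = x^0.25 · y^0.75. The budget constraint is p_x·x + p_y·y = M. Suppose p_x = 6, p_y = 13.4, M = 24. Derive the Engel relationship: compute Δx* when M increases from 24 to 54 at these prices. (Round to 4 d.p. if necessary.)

MU_x/MU_y = (0.25·y)/(0.75·x); tangency sets this equal to p_x/p_y.
Rearranging, p_y·y = 3·p_x·x. Substituting into the budget gives p_x·x·(1 + 3) = M.
Demand: x*(p_x,p_y,M) = 0.25·M/p_x and y* = 0.75·M/p_y.
At p_x=6, p_y=13.4, M=24: x* = 0.25·24/6 = 1.
At M' = 54: x* = 2.25. Change: 2.25 − 1 = 1.25.

Δx* = 1.25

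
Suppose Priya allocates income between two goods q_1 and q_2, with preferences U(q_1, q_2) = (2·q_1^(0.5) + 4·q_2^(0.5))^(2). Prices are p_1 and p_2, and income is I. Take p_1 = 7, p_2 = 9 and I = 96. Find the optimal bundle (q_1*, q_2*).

q_1* = 3.3359, q_2* = 8.0721

MU_q_1 ∝ 2·q_1^(-0.5), MU_q_2 ∝ 4·q_2^(-0.5), so MRS = (1/2)·(q_2/q_1)^(0.5) = p_1/p_2.
Hence q_2/q_1 = (2·p_1/p_2)^(1/(0.5)), i.e. raised to the 2 power.
With the ratio pinned down, the budget gives q_1* = I/(p_1 + p_2·(q_2/q_1)) and q_2* = (q_2/q_1)·q_1*.
Numerically q_2/q_1 = 2.419753, so q_1* = 96/(7 + 9·2.419753) = 3.3359 and q_2* = 2.419753·3.3359 = 8.0721.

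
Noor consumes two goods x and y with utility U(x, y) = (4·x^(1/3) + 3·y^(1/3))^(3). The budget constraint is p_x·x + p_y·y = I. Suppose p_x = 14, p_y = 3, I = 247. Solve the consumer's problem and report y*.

y* = 48.0723

MRS = MU_x/MU_y = (4/3)·(y/x)^(2/3). Set equal to p_x/p_y.
Hence y/x = ((3/4)·p_x/p_y)^(1/(2/3)), i.e. raised to the 1.5 power.
Substitute y = (y/x)·x into the budget: x* = I/(p_x + p_y·(y/x)).
Numerically y/x = 6.5479, so x* = 247/(14 + 3·6.5479) = 7.3416 and y* = 6.5479·7.3416 = 48.0723.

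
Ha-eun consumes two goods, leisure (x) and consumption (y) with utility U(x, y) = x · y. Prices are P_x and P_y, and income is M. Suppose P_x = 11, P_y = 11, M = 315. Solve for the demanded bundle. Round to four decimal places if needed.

At P_x=11, P_y=11, M=315: x* = 0.5·315/11 = 14.3182, y* = 14.3182.

x* = 14.3182, y* = 14.3182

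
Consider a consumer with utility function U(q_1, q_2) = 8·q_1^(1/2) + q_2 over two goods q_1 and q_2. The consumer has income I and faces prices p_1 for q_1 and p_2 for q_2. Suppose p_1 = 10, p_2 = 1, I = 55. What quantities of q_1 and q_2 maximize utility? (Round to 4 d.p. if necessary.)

q_1* = 0.16, q_2* = 53.4

Utility is quasi-linear in q_2; the FOC for q_1 is 4/√q_1 = p_1/p_2.
Solve: √q_1 = 4·p_2/p_1, so q_1*(p_1,p_2) = (4·p_2/p_1)², and q_2* = (I − p_1·q_1*)/p_2.
Plugging in: q_1* = (4·1/10)² = 0.16, q_2* = 53.4.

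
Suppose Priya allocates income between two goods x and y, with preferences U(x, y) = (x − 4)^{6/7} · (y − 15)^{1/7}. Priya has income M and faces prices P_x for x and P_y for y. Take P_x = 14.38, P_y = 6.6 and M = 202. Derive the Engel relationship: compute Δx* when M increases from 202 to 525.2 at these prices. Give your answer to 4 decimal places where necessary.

Δx* = 19.2649

MRS = 6·(y−15)/(x−4). Tangency with P_x/P_y gives y−15 = (1/6)·(P_x/P_y)·(x−4).
After buying the subsistence bundle (4, 15), a share 6/7 of the remaining income goes to x: x* = 4 + 6/7·(M − 4P_x − 15P_y)/P_x.
Discretionary income = 202 − 4·14.38 − 15·6.6 = 45.48; x* = 4 + 6/7·45.48/14.38 = 6.7109.
At M' = 525.2: x* = 25.9758. Change: 25.9758 − 6.7109 = 19.2649.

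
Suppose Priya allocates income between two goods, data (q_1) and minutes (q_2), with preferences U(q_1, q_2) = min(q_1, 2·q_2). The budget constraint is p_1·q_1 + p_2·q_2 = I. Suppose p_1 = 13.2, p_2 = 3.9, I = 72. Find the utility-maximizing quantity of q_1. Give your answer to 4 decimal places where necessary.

Demand: q_1*(p_1,p_2,I) = 2·I/(2·p_1 + p_2), q_2* = I/(2·p_1 + p_2).
Here 2·13.2 + 3.9 = 30.3, giving q_1* = 4.7525.

q_1* = 4.7525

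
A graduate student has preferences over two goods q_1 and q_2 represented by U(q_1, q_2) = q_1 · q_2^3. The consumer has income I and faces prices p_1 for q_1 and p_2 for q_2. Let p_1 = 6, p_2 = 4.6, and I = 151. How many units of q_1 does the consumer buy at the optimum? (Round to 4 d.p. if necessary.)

Demand: q_1*(p_1,p_2,I) = 0.25·I/p_1 and q_2* = 0.75·I/p_2.
At p_1=6, p_2=4.6, I=151: q_1* = 0.25·151/6 = 6.2917.

q_1* = 6.2917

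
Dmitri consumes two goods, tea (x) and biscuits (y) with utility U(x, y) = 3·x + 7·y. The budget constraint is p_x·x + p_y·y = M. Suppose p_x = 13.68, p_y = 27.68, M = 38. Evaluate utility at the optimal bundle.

V = 9.6098

Perfect substitutes: compare marginal utility per dollar. 3/p_x vs 7/p_y → 0.2193 vs 0.2529.
y gives more utility per dollar, so spend all income on y: y* = M/p_y, x* = 0.
Numerically: x* = 0, y* = 1.3728.
Utility at the optimum: U(0, 1.3728) = 9.6098.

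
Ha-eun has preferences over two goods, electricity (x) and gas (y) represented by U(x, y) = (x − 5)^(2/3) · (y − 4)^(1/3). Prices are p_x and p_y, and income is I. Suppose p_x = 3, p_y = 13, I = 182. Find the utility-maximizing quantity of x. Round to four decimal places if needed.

MRS = 2·(y−4)/(x−5). Tangency with p_x/p_y gives y−4 = (1/2)·(p_x/p_y)·(x−5).
Substituting into the budget: x* = 5 + 2/3·(I − 5·p_x − 4·p_y)/p_x, and y* = 4 + 1/3·(…)/p_y.
Discretionary income = 182 − 5·3 − 4·13 = 115; x* = 5 + 2/3·115/3 = 30.5556.

x* = 30.5556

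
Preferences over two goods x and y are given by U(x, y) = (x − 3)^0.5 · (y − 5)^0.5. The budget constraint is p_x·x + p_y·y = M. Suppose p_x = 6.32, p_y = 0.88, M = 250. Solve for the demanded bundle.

x* = 20.9304, y* = 133.7727

Discretionary income = 250 − 3·6.32 − 5·0.88 = 226.64; x* = 3 + 0.5·226.64/6.32 = 20.9304; y* = 5 + 0.5·226.64/0.88 = 133.7727.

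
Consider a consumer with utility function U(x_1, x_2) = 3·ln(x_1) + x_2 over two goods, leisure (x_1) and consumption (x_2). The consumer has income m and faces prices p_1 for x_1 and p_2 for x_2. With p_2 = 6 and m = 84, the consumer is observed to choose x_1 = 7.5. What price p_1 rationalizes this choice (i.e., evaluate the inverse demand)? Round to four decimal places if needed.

p_1 = 2.4

Set MRS = p_1/p_2: (3/x_1)/1 = p_1/p_2.
So x_1*(p_1,p_2) = 3·p_2/p_1, independent of income; and x_2* = (m − 3·p_2)/p_2.
Set x_1* = 7.5 in the demand function and solve for p_1: p_1 = 2.4.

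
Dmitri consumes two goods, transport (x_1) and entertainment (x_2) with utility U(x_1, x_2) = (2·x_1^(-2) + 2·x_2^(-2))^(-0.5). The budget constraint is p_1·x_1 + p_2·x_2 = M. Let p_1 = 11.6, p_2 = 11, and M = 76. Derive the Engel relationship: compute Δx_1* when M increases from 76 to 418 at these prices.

Δx_1* = 15.0023

MRS = MU_x_1/MU_x_2 = (x_2/x_1)^(3). Set equal to p_1/p_2.
Hence x_2/x_1 = (p_1/p_2)^(1/(3)), i.e. raised to the 1/3 power.
Substitute x_2 = (x_2/x_1)·x_1 into the budget: x_1* = M/(p_1 + p_2·(x_2/x_1)).
Numerically x_2/x_1 = 1.017861, so x_1* = 76/(11.6 + 11·1.017861) = 3.3338.
At M' = 418: x_1* = 18.3362. Change: 18.3362 − 3.3338 = 15.0023.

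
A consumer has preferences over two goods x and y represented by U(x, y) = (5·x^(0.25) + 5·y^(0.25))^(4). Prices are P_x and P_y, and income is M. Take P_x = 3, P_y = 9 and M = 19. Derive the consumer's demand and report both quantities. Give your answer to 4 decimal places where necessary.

x* = 3.7401, y* = 0.8644

MRS = MU_x/MU_y = (y/x)^(0.75). Set equal to P_x/P_y.
Hence y/x = (P_x/P_y)^(1/(0.75)), i.e. raised to the 4/3 power.
Substitute y = (y/x)·x into the budget: x* = M/(P_x + P_y·(y/x)).
Numerically y/x = 0.23112, so x* = 19/(3 + 9·0.23112) = 3.7401 and y* = 0.23112·3.7401 = 0.8644.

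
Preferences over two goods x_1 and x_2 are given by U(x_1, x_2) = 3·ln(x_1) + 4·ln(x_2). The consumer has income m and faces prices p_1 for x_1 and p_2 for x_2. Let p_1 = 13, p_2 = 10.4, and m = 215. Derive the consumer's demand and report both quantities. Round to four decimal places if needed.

MU_x_1/MU_x_2 = (3·x_2)/(4·x_1); tangency sets this equal to p_1/p_2.
Rearranging, p_2·x_2 = (4/3)·p_1·x_1. Substituting into the budget gives p_1·x_1·(1 + (4/3)) = m.
Demand: x_1*(p_1,p_2,m) = 3/7·m/p_1 and x_2* = 4/7·m/p_2.
At p_1=13, p_2=10.4, m=215: x_1* = 3/7·215/13 = 7.0879, x_2* = 11.8132.

x_1* = 7.0879, x_2* = 11.8132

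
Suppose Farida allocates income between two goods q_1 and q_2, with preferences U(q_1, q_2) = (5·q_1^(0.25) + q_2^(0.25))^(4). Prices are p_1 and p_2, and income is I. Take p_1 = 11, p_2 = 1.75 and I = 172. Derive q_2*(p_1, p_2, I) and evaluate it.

q_2* = 17.4489

MU_q_1 ∝ 5·q_1^(-0.75), MU_q_2 ∝ q_2^(-0.75), so MRS = 5·(q_2/q_1)^(0.75) = p_1/p_2.
Solve for the ratio: q_2/q_1 = [(1/5)·p_1/p_2]^(4/3).
Substitute q_2 = (q_2/q_1)·q_1 into the budget: q_1* = I/(p_1 + p_2·(q_2/q_1)).
Numerically q_2/q_1 = 1.356791, so q_1* = 172/(11 + 1.75·1.356791) = 12.8604 and q_2* = 1.356791·12.8604 = 17.4489.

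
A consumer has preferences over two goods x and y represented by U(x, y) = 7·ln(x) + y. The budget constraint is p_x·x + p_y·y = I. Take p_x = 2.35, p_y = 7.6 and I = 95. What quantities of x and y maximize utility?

x* = 22.6383, y* = 5.5

At the given prices: x* = 7·7.6/2.35 = 22.6383, and y* = 5.5.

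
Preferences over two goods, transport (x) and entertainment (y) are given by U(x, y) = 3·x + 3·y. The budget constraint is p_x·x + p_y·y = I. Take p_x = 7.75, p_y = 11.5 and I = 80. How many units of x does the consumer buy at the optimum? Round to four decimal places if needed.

x* = 10.3226

Perfect substitutes: compare marginal utility per dollar. 3/p_x vs 3/p_y → 0.3871 vs 0.2609.
x gives more utility per dollar, so spend all income on x: x* = I/p_x, y* = 0.
Numerically: x* = 10.3226, y* = 0.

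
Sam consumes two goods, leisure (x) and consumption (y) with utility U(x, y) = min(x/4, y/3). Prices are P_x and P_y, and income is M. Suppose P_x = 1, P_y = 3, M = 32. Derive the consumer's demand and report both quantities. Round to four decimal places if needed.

With perfect complements, no substitution: consume in ratio x:y = 4:3.
Budget: P_x·x + P_y·(3/4)·x = M, so (4·P_x + 3·P_y)·x = 4·M.
Demand: x*(P_x,P_y,M) = 4·M/(4·P_x + 3·P_y), y* = 3·M/(4·P_x + 3·P_y).
Here 4·1 + 3·3 = 13, giving x* = 9.8462 and y* = 7.3846.

x* = 9.8462, y* = 7.3846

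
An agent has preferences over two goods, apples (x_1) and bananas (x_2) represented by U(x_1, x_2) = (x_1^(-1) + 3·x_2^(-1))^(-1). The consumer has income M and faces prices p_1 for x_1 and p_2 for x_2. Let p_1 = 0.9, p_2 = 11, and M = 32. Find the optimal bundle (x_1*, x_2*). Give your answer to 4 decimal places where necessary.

MRS = MU_x_1/MU_x_2 = (1/3)·(x_2/x_1)^(2). Set equal to p_1/p_2.
Hence x_2/x_1 = (3·p_1/p_2)^(1/(2)), i.e. raised to the 0.5 power.
With the ratio pinned down, the budget gives x_1* = M/(p_1 + p_2·(x_2/x_1)) and x_2* = (x_2/x_1)·x_1*.
Numerically x_2/x_1 = 0.495434, so x_1* = 32/(0.9 + 11·0.495434) = 5.0396 and x_2* = 0.495434·5.0396 = 2.4968.

x_1* = 5.0396, x_2* = 2.4968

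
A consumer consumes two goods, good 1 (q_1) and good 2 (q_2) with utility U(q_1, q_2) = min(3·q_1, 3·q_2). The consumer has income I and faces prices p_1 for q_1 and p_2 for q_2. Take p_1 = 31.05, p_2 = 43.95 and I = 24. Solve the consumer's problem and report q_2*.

With perfect complements, no substitution: consume in ratio q_1:q_2 = 3:3.
Budget: p_1·q_1 + p_2·q_1 = I, so (3·p_1 + 3·p_2)·q_1 = 3·I.
Demand: q_1*(p_1,p_2,I) = 3·I/(3·p_1 + 3·p_2), q_2* = 3·I/(3·p_1 + 3·p_2).
Here 3·31.05 + 3·43.95 = 225, giving q_2* = 0.32.

q_2* = 0.32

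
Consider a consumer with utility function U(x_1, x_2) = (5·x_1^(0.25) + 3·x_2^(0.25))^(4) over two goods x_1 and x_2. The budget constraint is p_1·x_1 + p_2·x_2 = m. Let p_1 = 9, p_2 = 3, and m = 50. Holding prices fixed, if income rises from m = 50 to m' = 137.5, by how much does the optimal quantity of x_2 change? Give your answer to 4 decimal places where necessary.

Δx_2* = 12.306

MRS = MU_x_1/MU_x_2 = (5/3)·(x_2/x_1)^(0.75). Set equal to p_1/p_2.
Solve for the ratio: x_2/x_1 = [(3/5)·p_1/p_2]^(4/3).
Substitute x_2 = (x_2/x_1)·x_1 into the budget: x_1* = m/(p_1 + p_2·(x_2/x_1)).
Numerically x_2/x_1 = 2.189593, so x_1* = 50/(9 + 3·2.189593) = 3.2116 and x_2* = 2.189593·3.2116 = 7.032.
At m' = 137.5: x_2* = 19.338. Change: 19.338 − 7.032 = 12.306.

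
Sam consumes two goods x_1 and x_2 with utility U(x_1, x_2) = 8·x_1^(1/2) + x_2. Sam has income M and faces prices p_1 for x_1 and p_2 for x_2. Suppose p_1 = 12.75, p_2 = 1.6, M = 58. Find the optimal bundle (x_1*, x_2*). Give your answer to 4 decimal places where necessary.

MU_x_1 = 4/√x_1, MU_x_2 = 1. Tangency: 4/√x_1 = p_1/p_2.
Thus x_1* = (4·p_2/p_1)² — independent of M — with the rest of income spent on x_2.
Plugging in: x_1* = (4·1.6/12.75)² = 0.252, x_2* = 34.2422.

x_1* = 0.252, x_2* = 34.2422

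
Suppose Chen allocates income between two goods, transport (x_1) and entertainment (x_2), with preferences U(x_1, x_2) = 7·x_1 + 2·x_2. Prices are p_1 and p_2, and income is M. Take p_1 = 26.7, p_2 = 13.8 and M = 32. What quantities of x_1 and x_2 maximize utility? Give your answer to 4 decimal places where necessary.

x_1* = 1.1985, x_2* = 0

Perfect substitutes: compare marginal utility per dollar. 7/p_1 vs 2/p_2 → 0.2622 vs 0.1449.
x_1 gives more utility per dollar, so spend all income on x_1: x_1* = M/p_1, x_2* = 0.
Numerically: x_1* = 1.1985, x_2* = 0.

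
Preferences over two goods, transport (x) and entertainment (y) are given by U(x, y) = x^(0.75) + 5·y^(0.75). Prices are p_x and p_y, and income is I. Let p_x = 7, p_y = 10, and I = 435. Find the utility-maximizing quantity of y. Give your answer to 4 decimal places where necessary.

MRS = MU_x/MU_y = (1/5)·(y/x)^(0.25). Set equal to p_x/p_y.
Solve for the ratio: y/x = [5·p_x/p_y]^(4).
Substitute y = (y/x)·x into the budget: x* = I/(p_x + p_y·(y/x)).
Numerically y/x = 150.0625, so x* = 435/(7 + 10·150.0625) = 0.2885 and y* = 150.0625·0.2885 = 43.298.

y* = 43.298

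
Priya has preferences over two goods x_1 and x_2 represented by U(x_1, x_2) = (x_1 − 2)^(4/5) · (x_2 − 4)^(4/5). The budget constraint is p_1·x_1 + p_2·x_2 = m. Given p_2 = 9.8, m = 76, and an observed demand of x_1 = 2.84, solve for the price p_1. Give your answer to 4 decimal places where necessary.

MRS = (x_2−4)/(x_1−2). Tangency with p_1/p_2 gives x_2−4 = (p_1/p_2)·(x_1−2).
After buying the subsistence bundle (2, 4), a share 0.5 of the remaining income goes to x_1: x_1* = 2 + 0.5·(m − 2p_1 − 4p_2)/p_1.
Set x_1* = 2.84 in the demand function and solve for p_1: p_1 = 10.

p_1 = 10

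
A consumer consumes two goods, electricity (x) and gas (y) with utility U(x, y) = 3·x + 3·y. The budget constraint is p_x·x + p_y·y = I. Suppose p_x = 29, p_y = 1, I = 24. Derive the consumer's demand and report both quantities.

x* = 0, y* = 24

Linear utility — the consumer picks whichever good has higher MU/price: 3/29 = 0.1034 vs 3/1 = 3.
y gives more utility per dollar, so spend all income on y: y* = I/p_y, x* = 0.
Numerically: x* = 0, y* = 24.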